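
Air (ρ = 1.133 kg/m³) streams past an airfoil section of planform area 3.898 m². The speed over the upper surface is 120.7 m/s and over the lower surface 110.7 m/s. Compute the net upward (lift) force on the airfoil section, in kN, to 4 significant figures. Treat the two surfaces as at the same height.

From P + ½ρv² = const at equal height, P_low − P_up = ½ρ(v_up² − v_low²).
ΔP = ½·1.133·(120.7² − 110.7²) = 1311 Pa.
Lift = ΔP · A = 1311 × 3.898 = 5110 N.

5.110 kN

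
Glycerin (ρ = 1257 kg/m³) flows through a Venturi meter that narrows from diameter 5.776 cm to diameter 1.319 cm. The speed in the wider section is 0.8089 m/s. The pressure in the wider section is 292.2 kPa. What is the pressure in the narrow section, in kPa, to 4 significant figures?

Mass conservation (A₁v₁ = A₂v₂) gives v₂ = 0.8089 × 26.20/1.366 = 15.51 m/s.
Along the horizontal streamline, P + ½ρv² is constant.
P₂ = P₁ − ½ρ(v₂² − v₁²) = 292200 − ½·1257·(15.51² − 0.8089²) = 292200 − 150800 = 141400 Pa.

P₂ ≈ 141.4 kPa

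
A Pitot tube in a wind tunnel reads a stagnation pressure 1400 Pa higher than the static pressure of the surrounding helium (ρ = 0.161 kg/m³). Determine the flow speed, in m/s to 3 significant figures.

132 m/s

Bernoulli between the free stream and the stagnation point: ½ρv² = P_stag − P_static.
v = √(2ΔP/ρ) = √(2·1400/0.161) = 132 m/s.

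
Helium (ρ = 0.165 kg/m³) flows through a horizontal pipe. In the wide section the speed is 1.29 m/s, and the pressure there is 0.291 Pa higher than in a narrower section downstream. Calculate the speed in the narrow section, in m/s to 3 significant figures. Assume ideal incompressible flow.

v₂ ≈ 2.28 m/s

Along the level pipe P + ½ρv² is conserved, hence v₂² = v₁² + 2(P₁ − P₂)/ρ.
v₂ = √(1.29² + 2·0.291/0.165) = √(1.66 + 3.53) = 2.28 m/s.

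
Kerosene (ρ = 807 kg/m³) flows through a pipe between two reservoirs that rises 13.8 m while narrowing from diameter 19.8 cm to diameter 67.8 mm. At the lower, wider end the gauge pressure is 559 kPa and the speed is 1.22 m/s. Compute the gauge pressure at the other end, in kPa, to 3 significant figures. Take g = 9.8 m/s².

Continuity gives A₁v₁ = A₂v₂, so v₂ = (308 cm²)/(36.1 cm²) × 1.22 m/s = 10.4 m/s.
Energy conservation along the streamline gives P₂ = P₁ − ½ρ(v₂² − v₁²) − ρg(h₂ − h₁).
P₂ = 559000 + ½·807·(1.22² − 10.4²) − 807·9.8·(+13.8) = 559000 + (-43100) − (109000) = 407000 Pa.

407 kPa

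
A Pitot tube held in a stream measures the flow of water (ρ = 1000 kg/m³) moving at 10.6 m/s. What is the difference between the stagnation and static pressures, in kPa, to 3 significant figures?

ΔP ≈ 56.2 kPa

Bernoulli between the free stream and the stagnation point: ½ρv² = P_stag − P_static.
ΔP = ½·1000·10.6² = 56200 Pa.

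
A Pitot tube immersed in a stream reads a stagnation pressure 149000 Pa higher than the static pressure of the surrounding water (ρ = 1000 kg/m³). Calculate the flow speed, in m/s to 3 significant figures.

v ≈ 17.3 m/s

Bernoulli between the free stream and the stagnation point: ½ρv² = P_stag − P_static.
v = √(2ΔP/ρ) = √(2·149000/1000) = 17.3 m/s.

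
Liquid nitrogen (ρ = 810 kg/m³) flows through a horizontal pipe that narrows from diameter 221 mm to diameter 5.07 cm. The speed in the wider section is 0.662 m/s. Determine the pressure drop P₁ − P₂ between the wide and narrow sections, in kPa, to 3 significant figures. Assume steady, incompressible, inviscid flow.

Mass conservation (A₁v₁ = A₂v₂) gives v₂ = 0.662 × 384/20.2 = 12.6 m/s.
Along the horizontal streamline, P + ½ρv² is constant.
P₁ − P₂ = ½·810·(12.6² − 0.662²) = ½·810·158 = 63900 Pa.

ΔP ≈ 63.9 kPa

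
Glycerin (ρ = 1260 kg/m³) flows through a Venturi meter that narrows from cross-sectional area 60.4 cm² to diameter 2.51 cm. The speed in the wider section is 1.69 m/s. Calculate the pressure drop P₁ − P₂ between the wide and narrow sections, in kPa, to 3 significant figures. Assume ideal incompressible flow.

The volume flow rate is constant, so v₂ = (A₁/A₂)v₁ = (60.4/4.95)·1.69 = 20.6 m/s.
With no height change, Bernoulli's equation is P₁ + ½ρv₁² = P₂ + ½ρv₂².
P₁ − P₂ = ½·1260·(20.6² − 1.69²) = ½·1260·423 = 266000 Pa.

266 kPa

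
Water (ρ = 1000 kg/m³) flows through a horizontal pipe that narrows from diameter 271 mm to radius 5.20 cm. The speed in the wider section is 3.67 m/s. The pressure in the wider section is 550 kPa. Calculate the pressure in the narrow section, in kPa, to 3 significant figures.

P₂ ≈ 246 kPa

By continuity, v₂ = v₁·A₁/A₂ = 3.67·(577/84.9) = 24.9 m/s.
With no height change, Bernoulli's equation is P₁ + ½ρv₁² = P₂ + ½ρv₂².
P₂ = P₁ − ½ρ(v₂² − v₁²) = 550000 − ½·1000·(24.9² − 3.67²) = 550000 − 304000 = 246000 Pa.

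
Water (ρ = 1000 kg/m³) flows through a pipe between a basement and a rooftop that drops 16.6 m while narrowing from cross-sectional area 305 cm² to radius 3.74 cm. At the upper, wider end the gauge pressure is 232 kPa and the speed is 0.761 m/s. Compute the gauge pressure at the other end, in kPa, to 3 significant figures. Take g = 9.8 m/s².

P₂ ≈ 381 kPa

Continuity gives A₁v₁ = A₂v₂, so v₂ = (305 cm²)/(43.9 cm²) × 0.761 m/s = 5.28 m/s.
Bernoulli: P₁ + ½ρv₁² + ρg h₁ = P₂ + ½ρv₂² + ρg h₂, so P₂ = P₁ + ½ρ(v₁² − v₂²) − ρg(h₂ − h₁).
P₂ = 232000 + ½·1000·(0.761² − 5.28²) − 1000·9.8·(−16.6) = 232000 + (-13700) − (-163000) = 381000 Pa.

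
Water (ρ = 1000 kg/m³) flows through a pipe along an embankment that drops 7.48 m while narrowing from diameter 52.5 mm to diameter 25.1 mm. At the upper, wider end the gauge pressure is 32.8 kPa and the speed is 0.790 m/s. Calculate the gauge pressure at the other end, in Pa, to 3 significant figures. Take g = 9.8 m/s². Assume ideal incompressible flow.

100000 Pa

Mass conservation (A₁v₁ = A₂v₂) gives v₂ = 0.790 × 21.6/4.95 = 3.46 m/s.
Energy conservation along the streamline gives P₂ = P₁ − ½ρ(v₂² − v₁²) − ρg(h₂ − h₁).
P₂ = 32800 + ½·1000·(0.790² − 3.46²) − 1000·9.8·(−7.48) = 32800 + (-5660) − (-73300) = 100000 Pa.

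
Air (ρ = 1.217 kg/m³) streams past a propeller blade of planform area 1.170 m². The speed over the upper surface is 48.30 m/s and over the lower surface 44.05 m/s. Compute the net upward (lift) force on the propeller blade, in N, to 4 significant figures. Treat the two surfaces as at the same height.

The faster flow above has the lower pressure; Bernoulli (same height) gives ΔP = ½ρ(v_up² − v_low²).
ΔP = ½·1.217·(48.30² − 44.05²) = 238.8 Pa.
Lift = ΔP · A = 238.8 × 1.170 = 279.4 N.

F = 279.4 N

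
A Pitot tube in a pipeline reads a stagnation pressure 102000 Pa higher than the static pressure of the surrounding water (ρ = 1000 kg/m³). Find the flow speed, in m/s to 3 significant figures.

The dynamic pressure equals the rise in static pressure at the stagnation point: ΔP = ½ρv².
v = √(2ΔP/ρ) = √(2·102000/1000) = 14.3 m/s.

v ≈ 14.3 m/s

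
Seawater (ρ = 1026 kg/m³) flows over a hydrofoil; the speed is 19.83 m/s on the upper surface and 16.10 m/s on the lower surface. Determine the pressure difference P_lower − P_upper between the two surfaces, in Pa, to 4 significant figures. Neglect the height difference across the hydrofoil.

With negligible Δh, P + ½ρv² is constant, so P_low − P_up = ½ρ(v_up² − v_low²).
ΔP = ½·1026·(19.83² − 16.10²) = 68750 Pa.

ΔP ≈ 68750 Pa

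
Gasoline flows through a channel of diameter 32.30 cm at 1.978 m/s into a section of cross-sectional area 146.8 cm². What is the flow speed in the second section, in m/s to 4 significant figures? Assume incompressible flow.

Mass conservation (A₁v₁ = A₂v₂) gives v₂ = 1.978 × 819.4/146.8 = 11.04 m/s.

v₂ = 11.04 m/s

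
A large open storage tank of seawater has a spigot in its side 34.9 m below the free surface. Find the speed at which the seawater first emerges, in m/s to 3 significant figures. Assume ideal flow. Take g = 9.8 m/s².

v ≈ 26.2 m/s

Bernoulli from surface to hole (P equal, v_surface ≈ 0): v = √(2gh) = √(2×9.8×34.9) = 26.2 m/s.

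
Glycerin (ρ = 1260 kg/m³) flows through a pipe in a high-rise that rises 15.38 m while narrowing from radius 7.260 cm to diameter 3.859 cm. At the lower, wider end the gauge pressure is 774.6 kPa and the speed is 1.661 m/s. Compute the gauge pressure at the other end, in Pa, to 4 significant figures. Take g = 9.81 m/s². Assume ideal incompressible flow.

The volume flow rate is constant, so v₂ = (A₁/A₂)v₁ = (165.6/11.70)·1.661 = 23.52 m/s.
Energy conservation along the streamline gives P₂ = P₁ − ½ρ(v₂² − v₁²) − ρg(h₂ − h₁).
P₂ = 774600 + ½·1260·(1.661² − 23.52²) − 1260·9.81·(+15.38) = 774600 + (-346600) − (190100) = 237900 Pa.

P₂ ≈ 237900 Pa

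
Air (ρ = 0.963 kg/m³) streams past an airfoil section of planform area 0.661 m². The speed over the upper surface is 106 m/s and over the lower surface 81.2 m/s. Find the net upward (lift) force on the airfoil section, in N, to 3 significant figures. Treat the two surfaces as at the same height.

With equal heights on the two surfaces, Bernoulli gives P_lower − P_upper = ½ρ(v_upper² − v_lower²).
ΔP = ½·0.963·(106² − 81.2²) = 2240 Pa.
Lift = ΔP · A = 2240 × 0.661 = 1480 N.

1480 N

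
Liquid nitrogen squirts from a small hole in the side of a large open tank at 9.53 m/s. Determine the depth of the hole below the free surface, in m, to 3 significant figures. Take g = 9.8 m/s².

For a small hole in a large open tank, ½v² = gh, giving h = v²/(2g).
h = 9.53²/(2·9.8) = 90.8/19.60 = 4.63 m.

h = 4.63 m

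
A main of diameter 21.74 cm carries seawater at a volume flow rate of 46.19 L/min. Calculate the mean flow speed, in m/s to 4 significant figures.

v = 0.02074 m/s

Q = 46.19 L/min = 0.0007698 m³/s.
v = Q/A = 0.0007698 / 0.03712 = 0.02074 m/s.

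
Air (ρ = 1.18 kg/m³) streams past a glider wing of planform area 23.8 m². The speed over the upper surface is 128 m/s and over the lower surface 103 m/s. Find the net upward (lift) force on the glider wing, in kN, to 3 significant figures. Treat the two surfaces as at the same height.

F ≈ 81.1 kN

With equal heights on the two surfaces, Bernoulli gives P_lower − P_upper = ½ρ(v_upper² − v_lower²).
ΔP = ½·1.18·(128² − 103²) = 3410 Pa.
Lift = ΔP · A = 3410 × 23.8 = 81100 N.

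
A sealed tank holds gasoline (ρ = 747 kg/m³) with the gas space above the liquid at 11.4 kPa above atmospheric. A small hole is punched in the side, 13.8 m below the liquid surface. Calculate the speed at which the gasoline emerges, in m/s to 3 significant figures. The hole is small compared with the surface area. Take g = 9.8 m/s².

Take point 1 at the surface (v₁ ≈ 0) and point 2 at the hole (at atmospheric pressure). Bernoulli: P₁ + ρg h = P_atm + ½ρv₂².
With P₁ − P_atm = 11400 Pa, v₂ = √(2gh + 2ΔP/ρ) = √(2·9.8·13.8 + 2·11400/747) = 17.3 m/s.

v = 17.3 m/s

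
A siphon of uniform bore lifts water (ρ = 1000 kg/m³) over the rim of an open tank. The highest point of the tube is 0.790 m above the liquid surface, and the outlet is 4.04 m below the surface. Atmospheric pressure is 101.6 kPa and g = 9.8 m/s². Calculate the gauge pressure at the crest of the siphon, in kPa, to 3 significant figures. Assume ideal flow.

P_gauge ≈ -47.3 kPa

The outlet speed comes from Torricelli: v = √(2g·4.04) = 8.90 m/s.
Continuity keeps v the same throughout the tube; from surface to crest, P_atm + 0 = P_top + ½ρv² + ρg·h_top.
P_top = 101600 − ½·1000·8.90² − 1000·9.8·0.790 = 54300 Pa. So P_gauge = P_top − P_atm = -47300 Pa.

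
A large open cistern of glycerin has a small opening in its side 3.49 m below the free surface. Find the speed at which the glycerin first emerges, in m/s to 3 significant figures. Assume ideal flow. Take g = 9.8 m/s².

Torricelli's result v = √(2gh) gives v = √(2·9.8·3.49) = 8.27 m/s.

v ≈ 8.27 m/s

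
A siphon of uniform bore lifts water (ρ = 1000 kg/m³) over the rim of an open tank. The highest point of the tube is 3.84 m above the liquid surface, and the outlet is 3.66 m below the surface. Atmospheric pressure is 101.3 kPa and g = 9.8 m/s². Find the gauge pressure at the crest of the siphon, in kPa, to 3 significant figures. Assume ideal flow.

Bernoulli surface→outlet gives ½v² = g·h_out, so v = √(2·9.8·3.66) = 8.47 m/s.
With constant cross-section the crest speed equals v; applying Bernoulli from the surface up to the crest, P_top = P_atm − ½ρv² − ρg·h_top.
P_top = 101300 − ½·1000·8.47² − 1000·9.8·3.84 = 27800 Pa. So P_gauge = P_top − P_atm = -73500 Pa.

P_gauge ≈ -73.5 kPa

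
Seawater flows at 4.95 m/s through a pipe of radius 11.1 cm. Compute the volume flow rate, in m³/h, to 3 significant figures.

Q = 690 m³/h

Q = A·v = 0.0387 m² × 4.95 m/s = 0.192 m³/s.
Converting: 0.192 m³/s × 3600 = 690 m³/h.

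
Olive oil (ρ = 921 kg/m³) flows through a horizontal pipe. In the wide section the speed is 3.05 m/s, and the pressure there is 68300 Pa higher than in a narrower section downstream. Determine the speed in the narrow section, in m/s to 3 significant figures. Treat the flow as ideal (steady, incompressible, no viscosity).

v₂ = 12.6 m/s

Horizontal Bernoulli: P₁ + ½ρv₁² = P₂ + ½ρv₂², so v₂² = v₁² + 2(P₁ − P₂)/ρ.
v₂ = √(3.05² + 2·68300/921) = √(9.30 + 148) = 12.6 m/s.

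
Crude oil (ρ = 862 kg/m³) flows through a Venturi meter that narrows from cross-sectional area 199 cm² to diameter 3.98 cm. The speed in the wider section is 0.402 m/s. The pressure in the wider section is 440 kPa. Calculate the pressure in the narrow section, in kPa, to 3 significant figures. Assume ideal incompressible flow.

422 kPa

By continuity, v₂ = v₁·A₁/A₂ = 0.402·(199/12.4) = 6.43 m/s.
Bernoulli (h₁ = h₂): P₁ − P₂ = ½ρ(v₂² − v₁²).
P₂ = P₁ − ½ρ(v₂² − v₁²) = 440000 − ½·862·(6.43² − 0.402²) = 440000 − 17800 = 422000 Pa.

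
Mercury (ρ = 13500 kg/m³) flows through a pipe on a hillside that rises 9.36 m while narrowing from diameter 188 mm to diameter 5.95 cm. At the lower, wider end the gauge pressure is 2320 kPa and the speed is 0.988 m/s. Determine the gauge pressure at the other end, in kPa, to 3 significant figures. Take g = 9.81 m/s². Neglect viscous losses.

Continuity gives A₁v₁ = A₂v₂, so v₂ = (278 cm²)/(27.8 cm²) × 0.988 m/s = 9.86 m/s.
Energy conservation along the streamline gives P₂ = P₁ − ½ρ(v₂² − v₁²) − ρg(h₂ − h₁).
P₂ = 2320000 + ½·13500·(0.988² − 9.86²) − 13500·9.81·(+9.36) = 2320000 + (-650000) − (1240000) = 430000 Pa.

P₂ ≈ 430 kPa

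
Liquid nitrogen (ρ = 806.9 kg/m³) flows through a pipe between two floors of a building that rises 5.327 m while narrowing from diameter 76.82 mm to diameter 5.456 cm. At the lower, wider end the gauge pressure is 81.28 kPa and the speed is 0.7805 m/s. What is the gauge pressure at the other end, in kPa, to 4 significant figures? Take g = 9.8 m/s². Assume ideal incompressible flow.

Continuity gives A₁v₁ = A₂v₂, so v₂ = (46.35 cm²)/(23.38 cm²) × 0.7805 m/s = 1.547 m/s.
Bernoulli: P₁ + ½ρv₁² + ρg h₁ = P₂ + ½ρv₂² + ρg h₂, so P₂ = P₁ + ½ρ(v₁² − v₂²) − ρg(h₂ − h₁).
P₂ = 81280 + ½·806.9·(0.7805² − 1.547²) − 806.9·9.8·(+5.327) = 81280 + (-720.1) − (42120) = 38440 Pa.

P₂ = 38.44 kPa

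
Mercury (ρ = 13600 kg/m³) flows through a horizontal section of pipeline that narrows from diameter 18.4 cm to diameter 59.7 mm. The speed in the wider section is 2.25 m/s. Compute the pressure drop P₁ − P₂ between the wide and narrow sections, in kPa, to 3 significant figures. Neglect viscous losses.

By continuity, v₂ = v₁·A₁/A₂ = 2.25·(266/28.0) = 21.4 m/s.
The pipe is horizontal, so Bernoulli reduces to P₁ + ½ρv₁² = P₂ + ½ρv₂².
P₁ − P₂ = ½·13600·(21.4² − 2.25²) = ½·13600·452 = 3070000 Pa.

ΔP = 3070 kPa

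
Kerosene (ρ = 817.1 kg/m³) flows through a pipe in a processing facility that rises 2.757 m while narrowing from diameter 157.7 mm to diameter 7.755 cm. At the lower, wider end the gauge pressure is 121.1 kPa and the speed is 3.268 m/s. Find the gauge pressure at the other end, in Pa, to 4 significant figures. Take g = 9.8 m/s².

The volume flow rate is constant, so v₂ = (A₁/A₂)v₁ = (195.3/47.23)·3.268 = 13.51 m/s.
Energy conservation along the streamline gives P₂ = P₁ − ½ρ(v₂² − v₁²) − ρg(h₂ − h₁).
P₂ = 121100 + ½·817.1·(3.268² − 13.51²) − 817.1·9.8·(+2.757) = 121100 + (-70250) − (22080) = 28770 Pa.

P₂ = 28770 Pa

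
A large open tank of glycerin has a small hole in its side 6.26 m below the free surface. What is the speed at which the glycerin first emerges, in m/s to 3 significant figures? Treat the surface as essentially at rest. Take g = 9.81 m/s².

v ≈ 11.1 m/s

The surface is effectively still and both ends are open, so ½v² = gh and v = √(2·9.81·6.26) = 11.1 m/s.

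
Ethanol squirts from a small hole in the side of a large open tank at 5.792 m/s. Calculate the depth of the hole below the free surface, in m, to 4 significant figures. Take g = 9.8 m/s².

h ≈ 1.712 m

Inverting v = √(2gh) gives h = v² / 2g.
h = 5.792²/(2·9.8) = 33.55/19.60 = 1.712 m.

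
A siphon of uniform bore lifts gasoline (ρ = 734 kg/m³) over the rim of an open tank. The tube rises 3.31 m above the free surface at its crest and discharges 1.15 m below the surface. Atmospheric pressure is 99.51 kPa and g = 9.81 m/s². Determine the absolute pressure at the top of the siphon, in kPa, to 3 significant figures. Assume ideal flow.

P_top ≈ 67.4 kPa

From the surface to the outlet (both open to atmosphere, surface at rest): v = √(2g·h_out) = √(2·9.81·1.15) = 4.75 m/s.
The bore is uniform, so the speed at the crest is the same v. Bernoulli surface→crest: P_atm = P_top + ½ρv² + ρg·h_top.
P_top = 99510 − ½·734·4.75² − 734·9.81·3.31 = 67400 Pa.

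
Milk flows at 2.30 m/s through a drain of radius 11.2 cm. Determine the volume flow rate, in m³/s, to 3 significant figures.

Q = 0.0906 m³/s

Q = A·v = 0.0394 m² × 2.30 m/s = 0.0906 m³/s.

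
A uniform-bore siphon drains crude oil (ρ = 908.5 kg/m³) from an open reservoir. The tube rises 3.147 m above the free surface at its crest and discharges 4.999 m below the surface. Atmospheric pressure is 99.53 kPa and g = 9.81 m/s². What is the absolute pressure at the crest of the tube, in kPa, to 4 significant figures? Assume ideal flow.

P_top ≈ 26.93 kPa

From the surface to the outlet (both open to atmosphere, surface at rest): v = √(2g·h_out) = √(2·9.81·4.999) = 9.904 m/s.
The bore is uniform, so the speed at the crest is the same v. Bernoulli surface→crest: P_atm = P_top + ½ρv² + ρg·h_top.
P_top = 99530 − ½·908.5·9.904² − 908.5·9.81·3.147 = 26930 Pa.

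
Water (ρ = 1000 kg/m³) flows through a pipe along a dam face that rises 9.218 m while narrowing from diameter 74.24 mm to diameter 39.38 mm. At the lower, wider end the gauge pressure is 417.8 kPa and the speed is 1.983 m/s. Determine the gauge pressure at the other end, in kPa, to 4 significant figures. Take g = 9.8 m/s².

By continuity, v₂ = v₁·A₁/A₂ = 1.983·(43.29/12.18) = 7.048 m/s.
Bernoulli: P₁ + ½ρv₁² + ρg h₁ = P₂ + ½ρv₂² + ρg h₂, so P₂ = P₁ + ½ρ(v₁² − v₂²) − ρg(h₂ − h₁).
P₂ = 417800 + ½·1000·(1.983² − 7.048²) − 1000·9.8·(+9.218) = 417800 + (-22870) − (90340) = 304600 Pa.

P₂ ≈ 304.6 kPa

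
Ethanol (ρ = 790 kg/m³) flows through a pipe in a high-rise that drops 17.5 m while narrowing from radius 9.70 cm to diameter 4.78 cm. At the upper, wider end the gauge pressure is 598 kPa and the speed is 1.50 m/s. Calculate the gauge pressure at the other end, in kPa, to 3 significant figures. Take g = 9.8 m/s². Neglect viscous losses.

Mass conservation (A₁v₁ = A₂v₂) gives v₂ = 1.50 × 296/17.9 = 24.7 m/s.
Applying Bernoulli between the two ends and solving for P₂: P₂ = P₁ + ½ρ(v₁² − v₂²) − ρgΔh.
P₂ = 598000 + ½·790·(1.50² − 24.7²) − 790·9.8·(−17.5) = 598000 + (-240000) − (-135000) = 493000 Pa.

P₂ = 493 kPa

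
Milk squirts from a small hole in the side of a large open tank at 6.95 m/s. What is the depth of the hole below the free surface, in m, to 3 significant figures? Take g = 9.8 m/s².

Torricelli: v = √(2gh), so h = v²/(2g).
h = 6.95²/(2·9.8) = 48.3/19.60 = 2.46 m.

h ≈ 2.46 m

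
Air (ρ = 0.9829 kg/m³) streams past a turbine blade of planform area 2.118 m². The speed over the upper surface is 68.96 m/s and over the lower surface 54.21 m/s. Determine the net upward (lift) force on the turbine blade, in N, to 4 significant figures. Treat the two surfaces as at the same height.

1891 N

With equal heights on the two surfaces, Bernoulli gives P_lower − P_upper = ½ρ(v_upper² − v_lower²).
ΔP = ½·0.9829·(68.96² − 54.21²) = 892.8 Pa.
Lift = ΔP · A = 892.8 × 2.118 = 1891 N.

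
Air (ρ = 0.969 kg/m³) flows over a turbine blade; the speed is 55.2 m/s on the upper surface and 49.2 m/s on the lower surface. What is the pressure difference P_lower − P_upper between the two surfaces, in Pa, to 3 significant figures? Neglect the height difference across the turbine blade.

ΔP = 303 Pa

The pressure is lower where the speed is higher: ΔP = ½ρ(v_up² − v_low²).
ΔP = ½·0.969·(55.2² − 49.2²) = 303 Pa.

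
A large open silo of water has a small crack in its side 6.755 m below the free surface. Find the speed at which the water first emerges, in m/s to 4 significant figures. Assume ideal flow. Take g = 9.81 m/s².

11.51 m/s

The surface is effectively still and both ends are open, so ½v² = gh and v = √(2·9.81·6.755) = 11.51 m/s.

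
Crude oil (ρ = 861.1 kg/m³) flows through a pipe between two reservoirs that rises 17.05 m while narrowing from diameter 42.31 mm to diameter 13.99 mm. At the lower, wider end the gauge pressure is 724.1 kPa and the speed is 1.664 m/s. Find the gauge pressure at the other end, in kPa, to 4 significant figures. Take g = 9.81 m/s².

481.5 kPa

Continuity gives A₁v₁ = A₂v₂, so v₂ = (14.06 cm²)/(1.537 cm²) × 1.664 m/s = 15.22 m/s.
Energy conservation along the streamline gives P₂ = P₁ − ½ρ(v₂² − v₁²) − ρg(h₂ − h₁).
P₂ = 724100 + ½·861.1·(1.664² − 15.22²) − 861.1·9.81·(+17.05) = 724100 + (-98540) − (144000) = 481500 Pa.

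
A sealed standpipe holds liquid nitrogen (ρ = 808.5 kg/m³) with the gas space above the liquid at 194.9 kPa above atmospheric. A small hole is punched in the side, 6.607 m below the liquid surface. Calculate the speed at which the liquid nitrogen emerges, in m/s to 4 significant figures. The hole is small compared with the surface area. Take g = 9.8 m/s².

Take point 1 at the surface (v₁ ≈ 0) and point 2 at the hole (at atmospheric pressure). Bernoulli: P₁ + ρg h = P_atm + ½ρv₂².
With P₁ − P_atm = 194900 Pa, v₂ = √(2gh + 2ΔP/ρ) = √(2·9.8·6.607 + 2·194900/808.5) = 24.73 m/s.

v = 24.73 m/s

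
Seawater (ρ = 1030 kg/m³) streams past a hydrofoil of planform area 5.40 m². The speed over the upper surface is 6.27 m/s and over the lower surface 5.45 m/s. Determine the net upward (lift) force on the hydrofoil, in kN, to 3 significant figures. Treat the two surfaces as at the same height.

F ≈ 26.7 kN

The faster flow above has the lower pressure; Bernoulli (same height) gives ΔP = ½ρ(v_up² − v_low²).
ΔP = ½·1030·(6.27² − 5.45²) = 4950 Pa.
Lift = ΔP · A = 4950 × 5.40 = 26700 N.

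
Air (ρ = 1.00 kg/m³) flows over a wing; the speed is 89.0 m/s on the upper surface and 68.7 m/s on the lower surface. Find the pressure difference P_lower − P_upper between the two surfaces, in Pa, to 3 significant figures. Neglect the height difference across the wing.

ΔP ≈ 1600 Pa

With negligible Δh, P + ½ρv² is constant, so P_low − P_up = ½ρ(v_up² − v_low²).
ΔP = ½·1.00·(89.0² − 68.7²) = 1600 Pa.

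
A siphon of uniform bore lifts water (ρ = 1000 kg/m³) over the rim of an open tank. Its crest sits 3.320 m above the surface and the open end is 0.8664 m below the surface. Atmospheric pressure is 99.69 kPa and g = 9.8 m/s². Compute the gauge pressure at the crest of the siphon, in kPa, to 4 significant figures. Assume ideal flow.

P_gauge = -41.03 kPa

From the surface to the outlet (both open to atmosphere, surface at rest): v = √(2g·h_out) = √(2·9.8·0.8664) = 4.121 m/s.
The bore is uniform, so the speed at the crest is the same v. Bernoulli surface→crest: P_atm = P_top + ½ρv² + ρg·h_top.
P_top = 99690 − ½·1000·4.121² − 1000·9.8·3.320 = 58660 Pa. So P_gauge = P_top − P_atm = -41030 Pa.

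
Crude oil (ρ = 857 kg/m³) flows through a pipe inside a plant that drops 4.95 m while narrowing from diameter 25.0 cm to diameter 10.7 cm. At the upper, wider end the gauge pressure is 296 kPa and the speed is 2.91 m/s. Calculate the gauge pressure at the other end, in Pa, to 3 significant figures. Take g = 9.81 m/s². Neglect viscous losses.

The volume flow rate is constant, so v₂ = (A₁/A₂)v₁ = (491/89.9)·2.91 = 15.9 m/s.
Bernoulli: P₁ + ½ρv₁² + ρg h₁ = P₂ + ½ρv₂² + ρg h₂, so P₂ = P₁ + ½ρ(v₁² − v₂²) − ρg(h₂ − h₁).
P₂ = 296000 + ½·857·(2.91² − 15.9²) − 857·9.81·(−4.95) = 296000 + (-105000) − (-41600) = 233000 Pa.

P₂ ≈ 233000 Pa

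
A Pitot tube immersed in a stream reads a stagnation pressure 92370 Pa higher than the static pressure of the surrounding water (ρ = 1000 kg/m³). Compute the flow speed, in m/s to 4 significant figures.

13.59 m/s

The dynamic pressure equals the rise in static pressure at the stagnation point: ΔP = ½ρv².
v = √(2ΔP/ρ) = √(2·92370/1000) = 13.59 m/s.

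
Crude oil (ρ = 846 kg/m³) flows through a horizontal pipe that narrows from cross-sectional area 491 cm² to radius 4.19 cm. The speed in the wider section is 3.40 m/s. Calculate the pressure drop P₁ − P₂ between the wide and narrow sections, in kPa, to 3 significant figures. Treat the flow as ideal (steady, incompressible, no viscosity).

The volume flow rate is constant, so v₂ = (A₁/A₂)v₁ = (491/55.2)·3.40 = 30.3 m/s.
Along the horizontal streamline, P + ½ρv² is constant.
P₁ − P₂ = ½·846·(30.3² − 3.40²) = ½·846·905 = 383000 Pa.

ΔP ≈ 383 kPa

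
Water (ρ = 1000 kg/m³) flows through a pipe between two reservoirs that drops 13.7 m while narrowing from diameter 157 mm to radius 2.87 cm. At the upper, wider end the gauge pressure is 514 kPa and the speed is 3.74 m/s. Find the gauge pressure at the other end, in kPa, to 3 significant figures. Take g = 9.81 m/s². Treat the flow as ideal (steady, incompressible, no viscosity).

The volume flow rate is constant, so v₂ = (A₁/A₂)v₁ = (194/25.9)·3.74 = 28.0 m/s.
Energy conservation along the streamline gives P₂ = P₁ − ½ρ(v₂² − v₁²) − ρg(h₂ − h₁).
P₂ = 514000 + ½·1000·(3.74² − 28.0²) − 1000·9.81·(−13.7) = 514000 + (-384000) − (-134000) = 264000 Pa.

P₂ ≈ 264 kPa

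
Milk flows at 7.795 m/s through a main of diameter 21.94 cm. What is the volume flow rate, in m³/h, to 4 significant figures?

Q = A·v = 0.03781 m² × 7.795 m/s = 0.2947 m³/s.
Converting: 0.2947 m³/s × 3600 = 1061 m³/h.

1061 m³/h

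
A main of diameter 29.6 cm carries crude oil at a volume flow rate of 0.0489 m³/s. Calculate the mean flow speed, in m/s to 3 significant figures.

v ≈ 0.711 m/s

Q = 0.0489 m³/s = 0.0489 m³/s.
v = Q/A = 0.0489 / 0.0688 = 0.711 m/s.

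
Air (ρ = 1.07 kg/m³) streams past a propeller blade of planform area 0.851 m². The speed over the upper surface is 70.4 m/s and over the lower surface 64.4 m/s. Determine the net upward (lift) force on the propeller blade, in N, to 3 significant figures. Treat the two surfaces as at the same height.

368 N

From P + ½ρv² = const at equal height, P_low − P_up = ½ρ(v_up² − v_low²).
ΔP = ½·1.07·(70.4² − 64.4²) = 433 Pa.
Lift = ΔP · A = 433 × 0.851 = 368 N.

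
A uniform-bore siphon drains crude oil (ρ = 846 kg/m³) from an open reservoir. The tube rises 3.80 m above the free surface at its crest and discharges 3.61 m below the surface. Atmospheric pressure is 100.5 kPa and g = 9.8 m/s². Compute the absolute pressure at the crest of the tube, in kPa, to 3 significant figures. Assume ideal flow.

39.1 kPa

The outlet speed comes from Torricelli: v = √(2g·3.61) = 8.41 m/s.
Continuity keeps v the same throughout the tube; from surface to crest, P_atm + 0 = P_top + ½ρv² + ρg·h_top.
P_top = 100500 − ½·846·8.41² − 846·9.8·3.80 = 39100 Pa.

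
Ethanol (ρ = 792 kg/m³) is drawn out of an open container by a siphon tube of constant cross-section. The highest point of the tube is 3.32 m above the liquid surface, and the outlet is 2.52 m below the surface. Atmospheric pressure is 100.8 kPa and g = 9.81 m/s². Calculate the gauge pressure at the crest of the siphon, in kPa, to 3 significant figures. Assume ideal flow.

-45.4 kPa

From the surface to the outlet (both open to atmosphere, surface at rest): v = √(2g·h_out) = √(2·9.81·2.52) = 7.03 m/s.
With constant cross-section the crest speed equals v; applying Bernoulli from the surface up to the crest, P_top = P_atm − ½ρv² − ρg·h_top.
P_top = 100800 − ½·792·7.03² − 792·9.81·3.32 = 55400 Pa. So P_gauge = P_top − P_atm = -45400 Pa.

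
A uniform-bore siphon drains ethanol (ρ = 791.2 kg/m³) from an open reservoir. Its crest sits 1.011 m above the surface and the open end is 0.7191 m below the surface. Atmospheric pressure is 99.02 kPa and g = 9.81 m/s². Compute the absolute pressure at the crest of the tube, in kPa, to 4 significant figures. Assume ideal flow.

From the surface to the outlet (both open to atmosphere, surface at rest): v = √(2g·h_out) = √(2·9.81·0.7191) = 3.756 m/s.
Continuity keeps v the same throughout the tube; from surface to crest, P_atm + 0 = P_top + ½ρv² + ρg·h_top.
P_top = 99020 − ½·791.2·3.756² − 791.2·9.81·1.011 = 85590 Pa.

P_top ≈ 85.59 kPa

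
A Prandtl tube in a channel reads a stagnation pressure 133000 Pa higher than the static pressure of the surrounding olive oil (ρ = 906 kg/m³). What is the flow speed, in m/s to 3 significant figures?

17.1 m/s

The dynamic pressure equals the rise in static pressure at the stagnation point: ΔP = ½ρv².
v = √(2ΔP/ρ) = √(2·133000/906) = 17.1 m/s.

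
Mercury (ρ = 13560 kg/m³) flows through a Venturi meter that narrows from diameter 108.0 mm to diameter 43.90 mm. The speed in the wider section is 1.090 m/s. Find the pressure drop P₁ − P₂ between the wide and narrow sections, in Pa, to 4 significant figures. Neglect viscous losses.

287000 Pa

Continuity gives A₁v₁ = A₂v₂, so v₂ = (91.61 cm²)/(15.14 cm²) × 1.090 m/s = 6.597 m/s.
Along the horizontal streamline, P + ½ρv² is constant.
P₁ − P₂ = ½·13560·(6.597² − 1.090²) = ½·13560·42.33 = 287000 Pa.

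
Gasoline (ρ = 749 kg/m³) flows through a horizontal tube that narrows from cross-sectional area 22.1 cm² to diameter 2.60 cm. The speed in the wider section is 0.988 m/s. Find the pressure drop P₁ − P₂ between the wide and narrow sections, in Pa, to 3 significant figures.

The volume flow rate is constant, so v₂ = (A₁/A₂)v₁ = (22.1/5.31)·0.988 = 4.11 m/s.
Along the horizontal streamline, P + ½ρv² is constant.
P₁ − P₂ = ½·749·(4.11² − 0.988²) = ½·749·15.9 = 5970 Pa.

ΔP ≈ 5970 Pa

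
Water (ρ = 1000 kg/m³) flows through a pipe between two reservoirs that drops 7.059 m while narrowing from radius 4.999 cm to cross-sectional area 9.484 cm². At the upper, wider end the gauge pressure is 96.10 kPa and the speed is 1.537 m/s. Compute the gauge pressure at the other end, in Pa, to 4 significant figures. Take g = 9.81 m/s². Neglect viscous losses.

The volume flow rate is constant, so v₂ = (A₁/A₂)v₁ = (78.51/9.484)·1.537 = 12.72 m/s.
Energy conservation along the streamline gives P₂ = P₁ − ½ρ(v₂² − v₁²) − ρg(h₂ − h₁).
P₂ = 96100 + ½·1000·(1.537² − 12.72²) − 1000·9.81·(−7.059) = 96100 + (-79760) − (-69250) = 85590 Pa.

P₂ ≈ 85590 Pa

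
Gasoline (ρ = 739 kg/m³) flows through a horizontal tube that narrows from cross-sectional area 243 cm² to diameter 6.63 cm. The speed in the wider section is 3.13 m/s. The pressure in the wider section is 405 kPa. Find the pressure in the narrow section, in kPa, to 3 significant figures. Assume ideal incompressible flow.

229 kPa

Continuity gives A₁v₁ = A₂v₂, so v₂ = (243 cm²)/(34.5 cm²) × 3.13 m/s = 22.0 m/s.
With no height change, Bernoulli's equation is P₁ + ½ρv₁² = P₂ + ½ρv₂².
P₂ = P₁ − ½ρ(v₂² − v₁²) = 405000 − ½·739·(22.0² − 3.13²) = 405000 − 176000 = 229000 Pa.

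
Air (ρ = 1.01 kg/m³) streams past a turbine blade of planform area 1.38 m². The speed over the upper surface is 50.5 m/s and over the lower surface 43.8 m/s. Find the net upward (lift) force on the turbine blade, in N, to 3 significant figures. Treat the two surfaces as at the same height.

The faster flow above has the lower pressure; Bernoulli (same height) gives ΔP = ½ρ(v_up² − v_low²).
ΔP = ½·1.01·(50.5² − 43.8²) = 319 Pa.
Lift = ΔP · A = 319 × 1.38 = 440 N.

F ≈ 440 N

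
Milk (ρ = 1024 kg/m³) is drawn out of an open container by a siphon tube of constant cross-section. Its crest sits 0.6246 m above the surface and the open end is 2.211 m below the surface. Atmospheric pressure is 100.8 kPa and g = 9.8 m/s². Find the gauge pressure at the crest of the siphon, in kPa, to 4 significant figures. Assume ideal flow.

The outlet speed comes from Torricelli: v = √(2g·2.211) = 6.583 m/s.
Continuity keeps v the same throughout the tube; from surface to crest, P_atm + 0 = P_top + ½ρv² + ρg·h_top.
P_top = 100800 − ½·1024·6.583² − 1024·9.8·0.6246 = 72340 Pa. So P_gauge = P_top − P_atm = -28460 Pa.

P_gauge = -28.46 kPa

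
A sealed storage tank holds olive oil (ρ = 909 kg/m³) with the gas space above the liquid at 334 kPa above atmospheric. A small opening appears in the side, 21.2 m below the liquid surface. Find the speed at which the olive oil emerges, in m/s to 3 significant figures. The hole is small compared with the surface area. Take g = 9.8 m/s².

Take point 1 at the surface (v₁ ≈ 0) and point 2 at the hole (at atmospheric pressure). Bernoulli: P₁ + ρg h = P_atm + ½ρv₂².
With P₁ − P_atm = 334000 Pa, v₂ = √(2gh + 2ΔP/ρ) = √(2·9.8·21.2 + 2·334000/909) = 33.9 m/s.

v = 33.9 m/s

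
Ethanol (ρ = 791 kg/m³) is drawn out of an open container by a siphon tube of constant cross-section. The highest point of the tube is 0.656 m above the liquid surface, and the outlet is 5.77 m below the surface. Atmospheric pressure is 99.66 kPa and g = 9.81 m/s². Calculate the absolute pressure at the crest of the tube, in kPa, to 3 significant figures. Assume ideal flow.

49.8 kPa

Bernoulli surface→outlet gives ½v² = g·h_out, so v = √(2·9.81·5.77) = 10.6 m/s.
With constant cross-section the crest speed equals v; applying Bernoulli from the surface up to the crest, P_top = P_atm − ½ρv² − ρg·h_top.
P_top = 99660 − ½·791·10.6² − 791·9.81·0.656 = 49800 Pa.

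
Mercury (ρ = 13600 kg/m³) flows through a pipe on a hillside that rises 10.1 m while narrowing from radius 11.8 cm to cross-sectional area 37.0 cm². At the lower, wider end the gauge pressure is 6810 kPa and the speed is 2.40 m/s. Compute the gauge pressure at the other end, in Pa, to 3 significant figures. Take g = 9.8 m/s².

The volume flow rate is constant, so v₂ = (A₁/A₂)v₁ = (437/37.0)·2.40 = 28.4 m/s.
Applying Bernoulli between the two ends and solving for P₂: P₂ = P₁ + ½ρ(v₁² − v₂²) − ρgΔh.
P₂ = 6810000 + ½·13600·(2.40² − 28.4²) − 13600·9.8·(+10.1) = 6810000 + (-5440000) − (1350000) = 28400 Pa.

P₂ ≈ 28400 Pa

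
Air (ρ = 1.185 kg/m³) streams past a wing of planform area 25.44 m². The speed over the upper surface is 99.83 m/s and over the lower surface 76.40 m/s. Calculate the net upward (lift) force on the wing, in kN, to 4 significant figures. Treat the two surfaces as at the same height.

The faster flow above has the lower pressure; Bernoulli (same height) gives ΔP = ½ρ(v_up² − v_low²).
ΔP = ½·1.185·(99.83² − 76.40²) = 2446 Pa.
Lift = ΔP · A = 2446 × 25.44 = 62240 N.

F = 62.24 kN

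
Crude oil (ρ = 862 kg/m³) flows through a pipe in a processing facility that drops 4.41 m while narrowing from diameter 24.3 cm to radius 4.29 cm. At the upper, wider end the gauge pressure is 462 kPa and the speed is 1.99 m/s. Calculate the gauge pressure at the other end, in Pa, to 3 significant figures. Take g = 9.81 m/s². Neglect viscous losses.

Continuity gives A₁v₁ = A₂v₂, so v₂ = (464 cm²)/(57.8 cm²) × 1.99 m/s = 16.0 m/s.
Bernoulli: P₁ + ½ρv₁² + ρg h₁ = P₂ + ½ρv₂² + ρg h₂, so P₂ = P₁ + ½ρ(v₁² − v₂²) − ρg(h₂ − h₁).
P₂ = 462000 + ½·862·(1.99² − 16.0²) − 862·9.81·(−4.41) = 462000 + (-108000) − (-37300) = 391000 Pa.

P₂ = 391000 Pa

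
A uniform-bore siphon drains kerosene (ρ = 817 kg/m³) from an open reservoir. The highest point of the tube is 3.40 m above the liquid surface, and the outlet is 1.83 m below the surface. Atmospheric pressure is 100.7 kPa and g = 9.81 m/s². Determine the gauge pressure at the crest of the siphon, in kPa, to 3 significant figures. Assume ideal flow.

P_gauge ≈ -41.9 kPa

The outlet speed comes from Torricelli: v = √(2g·1.83) = 5.99 m/s.
With constant cross-section the crest speed equals v; applying Bernoulli from the surface up to the crest, P_top = P_atm − ½ρv² − ρg·h_top.
P_top = 100700 − ½·817·5.99² − 817·9.81·3.40 = 58800 Pa. So P_gauge = P_top − P_atm = -41900 Pa.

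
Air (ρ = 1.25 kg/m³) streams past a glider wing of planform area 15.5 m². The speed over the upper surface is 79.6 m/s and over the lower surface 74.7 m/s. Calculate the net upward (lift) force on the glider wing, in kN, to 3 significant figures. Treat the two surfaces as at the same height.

F ≈ 7.32 kN

With equal heights on the two surfaces, Bernoulli gives P_lower − P_upper = ½ρ(v_upper² − v_lower²).
ΔP = ½·1.25·(79.6² − 74.7²) = 473 Pa.
Lift = ΔP · A = 473 × 15.5 = 7320 N.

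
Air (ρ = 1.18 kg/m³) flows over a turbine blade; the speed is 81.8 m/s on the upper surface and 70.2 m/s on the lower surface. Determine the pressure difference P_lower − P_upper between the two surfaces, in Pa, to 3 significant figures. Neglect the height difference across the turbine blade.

The pressure is lower where the speed is higher: ΔP = ½ρ(v_up² − v_low²).
ΔP = ½·1.18·(81.8² − 70.2²) = 1040 Pa.

1040 Pa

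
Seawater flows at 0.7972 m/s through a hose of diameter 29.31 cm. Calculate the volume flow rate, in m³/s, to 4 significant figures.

Q = A·v = 0.06747 m² × 0.7972 m/s = 0.05379 m³/s.

Q ≈ 0.05379 m³/s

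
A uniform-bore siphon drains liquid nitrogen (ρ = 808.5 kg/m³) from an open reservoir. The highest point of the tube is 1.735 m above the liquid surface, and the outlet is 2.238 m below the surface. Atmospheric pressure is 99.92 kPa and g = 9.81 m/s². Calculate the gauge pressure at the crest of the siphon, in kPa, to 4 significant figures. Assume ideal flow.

From the surface to the outlet (both open to atmosphere, surface at rest): v = √(2g·h_out) = √(2·9.81·2.238) = 6.626 m/s.
The bore is uniform, so the speed at the crest is the same v. Bernoulli surface→crest: P_atm = P_top + ½ρv² + ρg·h_top.
P_top = 99920 − ½·808.5·6.626² − 808.5·9.81·1.735 = 68410 Pa. So P_gauge = P_top − P_atm = -31510 Pa.

P_gauge ≈ -31.51 kPa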